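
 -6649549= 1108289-7757838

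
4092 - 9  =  4083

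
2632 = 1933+699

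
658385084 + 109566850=767951934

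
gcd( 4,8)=4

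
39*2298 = 89622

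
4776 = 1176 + 3600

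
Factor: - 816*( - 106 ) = 2^5*3^1 * 17^1*53^1 = 86496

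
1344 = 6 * 224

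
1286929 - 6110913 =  -4823984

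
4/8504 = 1/2126 = 0.00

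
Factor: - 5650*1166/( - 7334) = 3293950/3667   =  2^1*5^2* 11^1*19^ ( - 1 )*53^1*113^1 * 193^( - 1)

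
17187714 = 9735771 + 7451943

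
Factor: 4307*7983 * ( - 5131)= - 3^2*7^1*59^1*73^1*733^1 * 887^1  =  -176418049311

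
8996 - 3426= 5570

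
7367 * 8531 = 62847877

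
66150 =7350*9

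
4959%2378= 203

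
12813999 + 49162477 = 61976476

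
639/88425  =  71/9825 = 0.01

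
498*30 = 14940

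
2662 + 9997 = 12659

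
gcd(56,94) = 2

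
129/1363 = 129/1363 = 0.09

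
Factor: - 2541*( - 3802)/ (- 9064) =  - 2^( - 2 ) *3^1*7^1*11^1  *103^( - 1)*1901^1 = -  439131/412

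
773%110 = 3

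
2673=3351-678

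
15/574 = 15/574 = 0.03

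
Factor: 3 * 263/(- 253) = - 789/253 = - 3^1*11^ (-1)*23^(-1)*263^1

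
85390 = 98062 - 12672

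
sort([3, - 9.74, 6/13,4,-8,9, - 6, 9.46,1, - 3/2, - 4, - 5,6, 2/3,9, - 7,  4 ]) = [ - 9.74, - 8,  -  7,-6, - 5,- 4 , - 3/2,6/13, 2/3, 1,3,4, 4 , 6,9,9,9.46]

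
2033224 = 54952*37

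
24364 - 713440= - 689076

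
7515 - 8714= -1199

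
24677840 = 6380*3868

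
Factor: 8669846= 2^1*53^1*89^1*919^1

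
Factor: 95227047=3^2*17^1 * 622399^1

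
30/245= 6/49= 0.12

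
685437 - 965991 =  - 280554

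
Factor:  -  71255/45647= - 5^1*7^( - 1 )*6521^(-1)* 14251^1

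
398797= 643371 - 244574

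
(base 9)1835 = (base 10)1409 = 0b10110000001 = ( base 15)63e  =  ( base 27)1p5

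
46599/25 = 1863+ 24/25 = 1863.96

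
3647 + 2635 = 6282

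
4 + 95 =99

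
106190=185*574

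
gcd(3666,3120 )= 78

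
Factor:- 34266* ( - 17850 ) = 611648100 = 2^2*3^2 * 5^2 * 7^1*17^1*5711^1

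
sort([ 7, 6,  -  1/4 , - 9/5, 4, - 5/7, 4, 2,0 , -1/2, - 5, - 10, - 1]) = [ - 10, - 5, - 9/5,  -  1, - 5/7,  -  1/2, -1/4,0 , 2,4,4, 6  ,  7] 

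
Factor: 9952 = 2^5*311^1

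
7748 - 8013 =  - 265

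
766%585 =181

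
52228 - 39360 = 12868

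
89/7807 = 89/7807 =0.01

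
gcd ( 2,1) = 1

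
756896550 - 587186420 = 169710130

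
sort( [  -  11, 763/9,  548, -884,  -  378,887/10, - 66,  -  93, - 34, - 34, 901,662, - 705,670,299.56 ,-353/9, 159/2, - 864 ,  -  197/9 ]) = [ - 884,  -  864, - 705, - 378,-93, - 66,  -  353/9, - 34, - 34, - 197/9 ,  -  11,159/2,763/9, 887/10 , 299.56,548,662, 670,901] 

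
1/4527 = 1/4527  =  0.00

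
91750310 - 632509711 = -540759401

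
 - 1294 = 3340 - 4634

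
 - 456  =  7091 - 7547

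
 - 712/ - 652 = 178/163 = 1.09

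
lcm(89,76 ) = 6764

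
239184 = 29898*8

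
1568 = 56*28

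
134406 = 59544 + 74862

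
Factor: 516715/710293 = 5^1 * 17^1*6079^1*710293^( -1)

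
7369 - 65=7304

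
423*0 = 0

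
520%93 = 55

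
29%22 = 7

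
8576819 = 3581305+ 4995514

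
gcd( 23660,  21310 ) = 10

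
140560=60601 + 79959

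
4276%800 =276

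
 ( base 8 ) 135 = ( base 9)113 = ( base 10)93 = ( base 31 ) 30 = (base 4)1131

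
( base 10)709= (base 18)237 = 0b1011000101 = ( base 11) 595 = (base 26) 117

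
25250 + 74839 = 100089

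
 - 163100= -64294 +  - 98806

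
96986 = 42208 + 54778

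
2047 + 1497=3544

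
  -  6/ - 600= 1/100 =0.01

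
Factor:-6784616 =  - 2^3*37^1 * 22921^1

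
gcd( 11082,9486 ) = 6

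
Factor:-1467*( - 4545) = 6667515 = 3^4 * 5^1 * 101^1*163^1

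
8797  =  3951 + 4846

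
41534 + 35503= 77037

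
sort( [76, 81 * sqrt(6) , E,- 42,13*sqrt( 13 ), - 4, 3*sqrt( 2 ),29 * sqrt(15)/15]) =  [  -  42, - 4,  E, 3 * sqrt( 2),29*sqrt( 15)/15,13*sqrt( 13 ),76, 81 *sqrt( 6 )] 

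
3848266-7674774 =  -3826508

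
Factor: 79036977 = 3^1 * 29^1*908471^1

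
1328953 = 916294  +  412659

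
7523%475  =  398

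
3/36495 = 1/12165=0.00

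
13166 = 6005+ 7161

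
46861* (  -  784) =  - 36739024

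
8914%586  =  124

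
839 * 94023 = 78885297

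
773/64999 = 773/64999 = 0.01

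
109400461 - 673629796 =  - 564229335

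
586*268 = 157048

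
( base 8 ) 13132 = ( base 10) 5722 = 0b1011001011010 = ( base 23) aii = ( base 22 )bi2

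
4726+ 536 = 5262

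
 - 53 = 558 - 611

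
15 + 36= 51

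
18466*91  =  1680406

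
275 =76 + 199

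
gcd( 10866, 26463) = 3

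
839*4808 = 4033912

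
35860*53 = 1900580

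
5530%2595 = 340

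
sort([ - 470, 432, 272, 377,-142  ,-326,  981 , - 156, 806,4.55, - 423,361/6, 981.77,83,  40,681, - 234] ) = [ - 470,-423, - 326, - 234, - 156,-142, 4.55,40,361/6,83,  272,  377 , 432  ,  681,806,981,981.77]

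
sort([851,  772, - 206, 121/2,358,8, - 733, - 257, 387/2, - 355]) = [ - 733 ,- 355, - 257, - 206, 8,121/2,387/2,358 , 772, 851]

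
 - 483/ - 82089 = 23/3909 = 0.01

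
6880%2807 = 1266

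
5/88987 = 5/88987 = 0.00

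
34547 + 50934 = 85481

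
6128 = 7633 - 1505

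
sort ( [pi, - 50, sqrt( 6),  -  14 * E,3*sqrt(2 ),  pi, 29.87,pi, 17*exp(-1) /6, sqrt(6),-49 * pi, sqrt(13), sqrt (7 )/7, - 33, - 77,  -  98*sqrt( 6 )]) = [ - 98*sqrt( 6), - 49 *pi, -77, -50, - 14*E, - 33, sqrt( 7 )/7,17*exp( - 1)/6, sqrt(6 ),sqrt( 6 ),pi  ,  pi,pi,sqrt (13), 3* sqrt(2 ),  29.87]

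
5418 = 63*86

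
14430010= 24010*601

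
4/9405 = 4/9405= 0.00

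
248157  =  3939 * 63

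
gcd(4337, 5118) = 1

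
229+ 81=310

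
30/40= 3/4 = 0.75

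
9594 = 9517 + 77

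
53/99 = 53/99  =  0.54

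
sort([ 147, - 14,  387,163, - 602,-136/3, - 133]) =[ - 602, - 133,-136/3, - 14, 147, 163, 387]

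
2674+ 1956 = 4630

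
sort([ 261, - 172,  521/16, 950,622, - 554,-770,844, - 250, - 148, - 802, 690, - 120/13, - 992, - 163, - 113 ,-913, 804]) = [ - 992, - 913, - 802,-770,- 554, - 250, - 172, - 163, - 148,-113, - 120/13,521/16,261,622,690, 804,844 , 950 ]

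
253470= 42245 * 6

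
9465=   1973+7492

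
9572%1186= 84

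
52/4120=13/1030 =0.01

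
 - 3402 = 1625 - 5027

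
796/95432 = 199/23858 =0.01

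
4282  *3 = 12846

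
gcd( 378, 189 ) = 189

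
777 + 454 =1231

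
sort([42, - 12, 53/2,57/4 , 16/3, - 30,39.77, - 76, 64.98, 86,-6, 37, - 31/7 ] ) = [ - 76 , - 30, - 12,- 6,  -  31/7,16/3, 57/4,53/2,37 , 39.77, 42, 64.98, 86 ] 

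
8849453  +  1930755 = 10780208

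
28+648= 676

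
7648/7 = 7648/7 = 1092.57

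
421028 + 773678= 1194706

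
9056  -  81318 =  - 72262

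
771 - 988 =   -  217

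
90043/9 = 90043/9 =10004.78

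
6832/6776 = 1+1/121=1.01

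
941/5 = 941/5 = 188.20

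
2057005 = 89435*23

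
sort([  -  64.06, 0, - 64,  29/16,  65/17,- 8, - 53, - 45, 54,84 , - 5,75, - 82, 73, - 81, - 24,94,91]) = [-82, - 81 , - 64.06, - 64, - 53 , - 45,- 24, - 8,  -  5,0, 29/16, 65/17,54,73,75,84 , 91,94] 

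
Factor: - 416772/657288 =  - 2^( - 1)*179^(-1 )*227^1 = -227/358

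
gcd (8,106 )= 2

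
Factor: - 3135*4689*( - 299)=3^3* 5^1 * 11^1* 13^1*19^1 *23^1*521^1  =  4395304485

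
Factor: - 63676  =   - 2^2 * 15919^1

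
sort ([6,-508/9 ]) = [- 508/9, 6 ] 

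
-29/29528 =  - 1  +  29499/29528=   -  0.00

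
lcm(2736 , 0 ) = 0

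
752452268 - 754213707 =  - 1761439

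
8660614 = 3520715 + 5139899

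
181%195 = 181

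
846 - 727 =119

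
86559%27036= 5451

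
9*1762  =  15858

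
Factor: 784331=31^1*  25301^1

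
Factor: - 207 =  -3^2*23^1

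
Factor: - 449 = - 449^1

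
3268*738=2411784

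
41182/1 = 41182 = 41182.00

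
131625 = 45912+85713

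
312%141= 30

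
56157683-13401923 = 42755760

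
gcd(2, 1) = 1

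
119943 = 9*13327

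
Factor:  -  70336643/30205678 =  -2^(  -  1)*13^1*47^( - 1 )*383^(-1)*839^(-1)* 5410511^1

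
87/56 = 87/56 = 1.55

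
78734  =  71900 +6834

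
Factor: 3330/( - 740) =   -  9/2 = -2^( - 1) * 3^2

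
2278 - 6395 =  - 4117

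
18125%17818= 307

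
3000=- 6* ( - 500) 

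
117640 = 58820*2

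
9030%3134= 2762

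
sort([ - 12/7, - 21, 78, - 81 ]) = [ - 81 ,  -  21, - 12/7,78 ] 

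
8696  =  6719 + 1977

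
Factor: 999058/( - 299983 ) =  - 2^1*19^1*61^1 * 431^1*299983^( - 1)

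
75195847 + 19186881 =94382728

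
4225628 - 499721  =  3725907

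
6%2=0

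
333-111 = 222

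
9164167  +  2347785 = 11511952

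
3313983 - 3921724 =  - 607741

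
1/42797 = 1/42797 = 0.00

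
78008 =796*98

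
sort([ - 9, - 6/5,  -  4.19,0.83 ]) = [-9, - 4.19, - 6/5, 0.83]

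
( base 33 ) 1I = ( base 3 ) 1220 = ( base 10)51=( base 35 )1g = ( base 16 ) 33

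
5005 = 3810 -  - 1195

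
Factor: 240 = 2^4*3^1*5^1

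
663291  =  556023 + 107268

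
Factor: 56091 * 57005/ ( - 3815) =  - 3^1*13^1*109^( - 1 )*877^1*2671^1 = - 91356213/109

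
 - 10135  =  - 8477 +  - 1658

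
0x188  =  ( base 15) 1b2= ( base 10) 392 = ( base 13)242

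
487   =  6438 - 5951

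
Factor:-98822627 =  -98822627^1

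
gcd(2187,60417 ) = 9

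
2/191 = 2/191  =  0.01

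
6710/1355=4+258/271 = 4.95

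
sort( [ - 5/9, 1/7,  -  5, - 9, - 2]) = [ - 9,- 5, - 2, - 5/9,1/7] 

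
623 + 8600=9223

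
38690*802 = 31029380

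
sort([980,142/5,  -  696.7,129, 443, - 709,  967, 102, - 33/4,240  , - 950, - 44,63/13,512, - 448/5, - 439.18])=[ - 950, - 709, - 696.7,  -  439.18, - 448/5, - 44, - 33/4,  63/13, 142/5,102,129,240,443,512, 967,980] 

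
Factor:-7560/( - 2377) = 2^3*3^3*5^1*7^1*2377^ ( - 1)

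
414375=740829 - 326454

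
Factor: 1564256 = 2^5*48883^1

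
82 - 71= 11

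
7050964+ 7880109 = 14931073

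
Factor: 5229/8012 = 2^( - 2 )*3^2*7^1*83^1  *  2003^( - 1 )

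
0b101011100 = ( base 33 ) ai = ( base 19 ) i6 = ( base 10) 348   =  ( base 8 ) 534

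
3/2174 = 3/2174 = 0.00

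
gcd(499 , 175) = 1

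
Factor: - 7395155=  - 5^1*1479031^1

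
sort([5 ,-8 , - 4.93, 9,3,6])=[ - 8,-4.93,  3,5 , 6,9]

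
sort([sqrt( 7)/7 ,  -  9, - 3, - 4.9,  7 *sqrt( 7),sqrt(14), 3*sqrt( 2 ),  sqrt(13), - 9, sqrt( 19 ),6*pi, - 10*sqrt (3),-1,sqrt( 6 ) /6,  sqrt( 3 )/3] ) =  [ - 10*sqrt( 3), - 9, - 9,  -  4.9, - 3, - 1,sqrt( 7 ) /7,sqrt(6) /6, sqrt( 3)/3,  sqrt( 13 ),sqrt( 14), 3*sqrt(2),sqrt( 19 ), 7*sqrt(7),6*pi ] 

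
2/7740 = 1/3870 = 0.00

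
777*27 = 20979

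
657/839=657/839  =  0.78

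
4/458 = 2/229= 0.01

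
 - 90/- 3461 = 90/3461 = 0.03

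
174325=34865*5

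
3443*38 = 130834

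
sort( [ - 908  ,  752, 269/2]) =[ - 908, 269/2, 752 ]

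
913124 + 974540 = 1887664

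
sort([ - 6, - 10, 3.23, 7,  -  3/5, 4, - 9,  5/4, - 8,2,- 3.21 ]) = [-10, - 9 , - 8 , -6 , - 3.21, - 3/5, 5/4 , 2 , 3.23, 4,7] 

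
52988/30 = 1766+4/15 = 1766.27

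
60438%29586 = 1266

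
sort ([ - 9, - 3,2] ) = [ - 9, - 3,2 ] 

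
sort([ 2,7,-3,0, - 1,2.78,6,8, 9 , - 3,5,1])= [ - 3, - 3, - 1,0,1,2 , 2.78,5,6,7, 8,  9 ]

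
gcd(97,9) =1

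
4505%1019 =429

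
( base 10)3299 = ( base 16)ce3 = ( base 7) 12422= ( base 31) 3DD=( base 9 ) 4465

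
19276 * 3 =57828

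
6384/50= 127+17/25 = 127.68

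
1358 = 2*679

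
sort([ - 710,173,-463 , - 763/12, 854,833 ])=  [ - 710,  -  463,-763/12,173,833, 854 ] 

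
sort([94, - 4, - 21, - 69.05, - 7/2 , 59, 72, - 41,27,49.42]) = [  -  69.05, - 41, - 21, - 4, - 7/2,27, 49.42 , 59,  72,94 ]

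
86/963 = 86/963 =0.09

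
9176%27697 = 9176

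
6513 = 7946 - 1433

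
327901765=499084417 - 171182652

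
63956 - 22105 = 41851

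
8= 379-371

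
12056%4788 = 2480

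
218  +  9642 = 9860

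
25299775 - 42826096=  - 17526321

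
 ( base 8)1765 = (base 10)1013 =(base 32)VL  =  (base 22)221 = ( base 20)2AD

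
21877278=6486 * 3373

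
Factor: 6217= 6217^1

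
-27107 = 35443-62550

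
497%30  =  17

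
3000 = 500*6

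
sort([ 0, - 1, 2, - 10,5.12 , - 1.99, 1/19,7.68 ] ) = [- 10, - 1.99,-1, 0,1/19,  2,5.12, 7.68 ] 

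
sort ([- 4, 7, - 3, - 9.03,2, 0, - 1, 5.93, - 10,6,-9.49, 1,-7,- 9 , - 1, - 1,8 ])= [-10, - 9.49, - 9.03, - 9, - 7, - 4, - 3, -1,-1, - 1, 0, 1, 2, 5.93,6, 7, 8 ]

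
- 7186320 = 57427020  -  64613340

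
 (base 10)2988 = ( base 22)63I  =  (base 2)101110101100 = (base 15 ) d43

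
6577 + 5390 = 11967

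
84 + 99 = 183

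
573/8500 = 573/8500 = 0.07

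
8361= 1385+6976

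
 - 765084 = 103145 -868229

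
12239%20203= 12239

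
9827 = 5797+4030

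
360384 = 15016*24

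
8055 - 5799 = 2256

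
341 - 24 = 317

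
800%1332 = 800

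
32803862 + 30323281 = 63127143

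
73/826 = 73/826 = 0.09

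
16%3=1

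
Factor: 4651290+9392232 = 14043522 = 2^1*3^1*2340587^1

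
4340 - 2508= 1832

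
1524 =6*254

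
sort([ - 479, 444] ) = [ - 479,  444] 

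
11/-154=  - 1/14 = - 0.07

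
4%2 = 0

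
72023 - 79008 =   -  6985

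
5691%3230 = 2461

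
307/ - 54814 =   -  307/54814=-  0.01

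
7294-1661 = 5633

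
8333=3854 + 4479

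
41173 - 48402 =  - 7229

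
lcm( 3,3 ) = 3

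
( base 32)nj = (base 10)755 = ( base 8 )1363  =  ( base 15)355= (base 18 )25h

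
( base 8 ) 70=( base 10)56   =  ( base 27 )22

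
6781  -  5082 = 1699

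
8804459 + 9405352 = 18209811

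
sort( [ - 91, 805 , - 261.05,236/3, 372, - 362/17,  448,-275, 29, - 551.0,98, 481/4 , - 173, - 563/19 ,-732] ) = [ - 732,  -  551.0,-275, - 261.05 , - 173,-91, - 563/19 , - 362/17,29, 236/3, 98, 481/4,372 , 448,805 ]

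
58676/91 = 58676/91 = 644.79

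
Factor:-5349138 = - 2^1*3^1*891523^1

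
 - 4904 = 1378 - 6282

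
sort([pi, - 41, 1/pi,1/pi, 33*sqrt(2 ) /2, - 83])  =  [ - 83, - 41, 1/pi, 1/pi,pi, 33*sqrt( 2)/2 ] 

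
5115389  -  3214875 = 1900514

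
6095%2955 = 185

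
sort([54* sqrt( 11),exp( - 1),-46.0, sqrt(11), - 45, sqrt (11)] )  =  [ - 46.0, - 45,exp( - 1), sqrt (11),  sqrt( 11),54*sqrt( 11)] 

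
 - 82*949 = -77818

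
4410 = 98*45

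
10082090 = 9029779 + 1052311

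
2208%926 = 356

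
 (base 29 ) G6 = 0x1d6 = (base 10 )470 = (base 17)1AB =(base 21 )118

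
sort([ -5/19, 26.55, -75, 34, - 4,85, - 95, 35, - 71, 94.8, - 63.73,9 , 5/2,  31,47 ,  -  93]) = [- 95, - 93,-75, - 71,  -  63.73, - 4,-5/19,5/2, 9,26.55 , 31 , 34 , 35,47, 85,94.8]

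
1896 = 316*6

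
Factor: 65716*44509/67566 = 1462476722/33783 = 2^1*3^( - 1 )*7^1*47^1*947^1*2347^1*11261^( -1)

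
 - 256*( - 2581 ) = 660736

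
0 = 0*77532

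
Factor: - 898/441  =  -2^1*3^( - 2 )*7^(  -  2)*449^1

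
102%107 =102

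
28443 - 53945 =-25502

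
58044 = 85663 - 27619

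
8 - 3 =5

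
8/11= 8/11 = 0.73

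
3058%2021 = 1037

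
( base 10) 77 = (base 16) 4D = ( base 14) 57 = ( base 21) 3e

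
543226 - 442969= 100257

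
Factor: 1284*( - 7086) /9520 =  - 1137303/1190=- 2^ ( - 1 )*3^2 * 5^( - 1)*7^ ( - 1)*17^( - 1)*107^1 * 1181^1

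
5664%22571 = 5664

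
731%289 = 153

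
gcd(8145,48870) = 8145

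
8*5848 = 46784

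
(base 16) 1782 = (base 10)6018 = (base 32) 5S2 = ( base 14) 229c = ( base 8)13602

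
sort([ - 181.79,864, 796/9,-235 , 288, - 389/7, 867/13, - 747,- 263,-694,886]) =[-747, - 694, - 263,-235, - 181.79, - 389/7,867/13, 796/9 , 288,864, 886 ]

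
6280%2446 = 1388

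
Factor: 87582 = 2^1*3^1* 11^1*1327^1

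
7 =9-2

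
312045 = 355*879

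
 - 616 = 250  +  -866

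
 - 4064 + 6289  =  2225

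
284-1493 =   -  1209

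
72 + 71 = 143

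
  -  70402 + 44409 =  - 25993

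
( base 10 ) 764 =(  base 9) 1038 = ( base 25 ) 15e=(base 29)QA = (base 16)2fc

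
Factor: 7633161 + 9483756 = 3^1*137^1*41647^1 = 17116917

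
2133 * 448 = 955584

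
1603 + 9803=11406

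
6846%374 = 114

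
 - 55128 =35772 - 90900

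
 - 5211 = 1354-6565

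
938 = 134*7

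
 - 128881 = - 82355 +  - 46526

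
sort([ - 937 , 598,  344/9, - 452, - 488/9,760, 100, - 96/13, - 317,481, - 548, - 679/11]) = [-937, - 548,- 452, - 317,- 679/11, - 488/9, - 96/13,344/9,100,481,598,  760]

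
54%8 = 6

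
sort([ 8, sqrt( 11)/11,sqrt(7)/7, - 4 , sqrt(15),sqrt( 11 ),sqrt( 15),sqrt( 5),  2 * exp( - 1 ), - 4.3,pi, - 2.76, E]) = [ - 4.3, - 4 , - 2.76,sqrt( 11 )/11,sqrt( 7)/7,2*exp( - 1) , sqrt( 5 ),E, pi,  sqrt (11),sqrt( 15), sqrt( 15),8 ] 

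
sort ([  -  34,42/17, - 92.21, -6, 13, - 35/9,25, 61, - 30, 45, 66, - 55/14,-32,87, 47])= [ - 92.21, -34, - 32, - 30 , - 6, - 55/14,-35/9, 42/17,13, 25, 45, 47, 61, 66, 87]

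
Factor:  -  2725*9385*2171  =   - 55521425375= -5^3*13^1*109^1*167^1 * 1877^1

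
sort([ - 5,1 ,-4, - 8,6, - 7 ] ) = [- 8, - 7,- 5, - 4,1, 6]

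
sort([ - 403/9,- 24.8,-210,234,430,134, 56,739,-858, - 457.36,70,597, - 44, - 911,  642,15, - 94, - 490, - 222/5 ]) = [- 911, - 858,-490, - 457.36, - 210 , - 94, - 403/9, - 222/5 ,-44,-24.8,15, 56, 70,134 , 234,430, 597, 642, 739]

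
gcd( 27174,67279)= 1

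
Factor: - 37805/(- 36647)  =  5^1*13^( - 1)*2819^( - 1)*7561^1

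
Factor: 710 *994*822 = 2^3*3^1* 5^1*7^1*71^2*137^1   =  580118280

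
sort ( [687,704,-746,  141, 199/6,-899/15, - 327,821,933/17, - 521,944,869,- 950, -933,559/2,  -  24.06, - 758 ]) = [- 950, - 933 ,  -  758 , - 746,- 521,- 327, - 899/15, - 24.06,199/6,  933/17,141, 559/2,687 , 704,  821,  869, 944] 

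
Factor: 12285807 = 3^1*4095269^1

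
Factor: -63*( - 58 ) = 3654 =2^1*3^2 * 7^1  *  29^1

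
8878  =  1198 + 7680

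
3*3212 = 9636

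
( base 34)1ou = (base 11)1560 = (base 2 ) 11111010010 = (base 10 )2002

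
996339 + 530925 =1527264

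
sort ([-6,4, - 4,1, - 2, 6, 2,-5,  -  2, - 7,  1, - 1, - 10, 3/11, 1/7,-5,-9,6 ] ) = [ - 10, -9, - 7, - 6,-5,- 5, - 4, - 2, - 2 , - 1, 1/7, 3/11 , 1,1,2,4,6, 6]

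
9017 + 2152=11169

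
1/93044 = 1/93044= 0.00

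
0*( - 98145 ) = 0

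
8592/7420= 1 + 293/1855 = 1.16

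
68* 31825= 2164100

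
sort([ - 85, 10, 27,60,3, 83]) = [ - 85, 3, 10,27, 60, 83] 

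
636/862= 318/431=0.74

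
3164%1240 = 684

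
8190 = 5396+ 2794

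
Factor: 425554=2^1* 212777^1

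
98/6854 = 49/3427 = 0.01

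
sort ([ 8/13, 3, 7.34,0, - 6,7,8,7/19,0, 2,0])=[-6, 0,0, 0,7/19,  8/13,2, 3,  7,7.34, 8 ] 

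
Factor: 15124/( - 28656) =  - 2^( - 2)*3^( - 2)*19^1 = - 19/36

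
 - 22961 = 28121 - 51082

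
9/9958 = 9/9958 = 0.00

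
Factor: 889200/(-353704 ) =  - 2^1*3^2*5^2* 179^( - 1 ) = - 450/179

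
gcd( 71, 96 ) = 1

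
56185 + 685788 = 741973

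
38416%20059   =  18357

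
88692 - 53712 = 34980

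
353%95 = 68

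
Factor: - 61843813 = - 61^1 * 1013833^1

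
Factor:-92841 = -3^1*7^1*4421^1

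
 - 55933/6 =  - 9323+5/6  =  -9322.17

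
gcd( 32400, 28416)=48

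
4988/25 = 199 + 13/25 = 199.52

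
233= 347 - 114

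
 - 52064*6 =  - 312384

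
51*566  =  28866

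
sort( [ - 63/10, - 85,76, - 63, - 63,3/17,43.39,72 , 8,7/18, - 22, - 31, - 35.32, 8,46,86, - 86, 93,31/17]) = [ - 86, - 85,-63 , - 63, - 35.32, - 31, - 22, - 63/10 , 3/17,7/18 , 31/17, 8,8 , 43.39,46,72,76,86,93 ]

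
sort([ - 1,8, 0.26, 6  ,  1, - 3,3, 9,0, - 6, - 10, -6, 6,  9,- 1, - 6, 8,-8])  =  [ - 10, - 8, - 6,-6, - 6, - 3,-1, - 1, 0, 0.26, 1, 3, 6, 6, 8,  8,9,  9 ]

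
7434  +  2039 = 9473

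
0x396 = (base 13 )558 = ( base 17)330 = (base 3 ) 1021000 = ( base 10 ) 918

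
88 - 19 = 69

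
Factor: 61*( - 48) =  - 2^4*3^1*61^1 = -2928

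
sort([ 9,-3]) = [ - 3,  9 ]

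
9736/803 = 12 + 100/803 = 12.12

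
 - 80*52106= - 4168480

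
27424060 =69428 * 395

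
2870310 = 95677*30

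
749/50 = 749/50 = 14.98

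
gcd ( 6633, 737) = 737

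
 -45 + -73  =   - 118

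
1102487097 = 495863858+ 606623239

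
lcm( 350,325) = 4550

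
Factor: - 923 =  - 13^1 * 71^1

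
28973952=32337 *896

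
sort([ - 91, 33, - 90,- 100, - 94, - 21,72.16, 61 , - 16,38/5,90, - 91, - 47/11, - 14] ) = [ - 100, - 94,- 91, - 91, - 90, - 21 , - 16 , - 14, - 47/11,38/5,33,61,72.16,90]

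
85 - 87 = - 2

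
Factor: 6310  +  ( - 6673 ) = - 363  =  - 3^1*11^2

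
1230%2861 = 1230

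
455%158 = 139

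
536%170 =26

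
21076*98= 2065448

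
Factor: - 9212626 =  - 2^1*4606313^1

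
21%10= 1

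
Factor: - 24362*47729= - 1162773898 = - 2^1*11^1*13^1*937^1*4339^1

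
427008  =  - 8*( - 53376)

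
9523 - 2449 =7074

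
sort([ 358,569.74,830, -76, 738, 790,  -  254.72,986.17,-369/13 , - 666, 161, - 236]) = [  -  666, - 254.72,-236,- 76 ,-369/13, 161,358,569.74 , 738,790 , 830, 986.17 ]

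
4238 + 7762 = 12000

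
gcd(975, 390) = 195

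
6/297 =2/99 = 0.02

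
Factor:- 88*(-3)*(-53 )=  - 2^3*3^1 * 11^1*53^1 = - 13992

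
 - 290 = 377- 667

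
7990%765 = 340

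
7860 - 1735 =6125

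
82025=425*193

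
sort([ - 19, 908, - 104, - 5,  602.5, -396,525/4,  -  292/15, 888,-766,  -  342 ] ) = [ - 766, - 396,  -  342, - 104,-292/15,  -  19,-5,525/4,602.5,888,908] 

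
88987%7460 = 6927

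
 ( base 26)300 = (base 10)2028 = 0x7EC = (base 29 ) 2br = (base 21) 4cc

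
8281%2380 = 1141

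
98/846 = 49/423=0.12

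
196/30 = 6 + 8/15 = 6.53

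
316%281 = 35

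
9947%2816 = 1499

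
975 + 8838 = 9813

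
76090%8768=5946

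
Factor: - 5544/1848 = - 3 = -  3^1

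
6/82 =3/41 = 0.07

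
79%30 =19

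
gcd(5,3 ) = 1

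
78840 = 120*657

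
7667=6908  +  759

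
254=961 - 707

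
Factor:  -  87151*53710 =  - 2^1*5^1*41^1*131^1*87151^1 =- 4680880210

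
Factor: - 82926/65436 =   -  2^( - 1) * 3^1*7^( - 1)*17^1 * 19^( -1) * 41^( - 1 )*271^1 = - 13821/10906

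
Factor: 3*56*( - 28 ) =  - 4704 = -2^5*3^1*7^2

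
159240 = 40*3981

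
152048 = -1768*( - 86 ) 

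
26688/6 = 4448= 4448.00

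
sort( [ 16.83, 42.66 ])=[16.83, 42.66]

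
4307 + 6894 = 11201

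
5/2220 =1/444=0.00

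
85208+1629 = 86837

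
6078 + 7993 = 14071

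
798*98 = 78204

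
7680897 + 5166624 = 12847521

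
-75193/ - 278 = 75193/278 = 270.48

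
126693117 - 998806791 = - 872113674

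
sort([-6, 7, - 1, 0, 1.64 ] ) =[-6, - 1, 0,  1.64,7]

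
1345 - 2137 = -792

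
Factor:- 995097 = -3^1*409^1*811^1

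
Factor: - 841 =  - 29^2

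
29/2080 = 29/2080 = 0.01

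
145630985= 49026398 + 96604587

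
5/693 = 5/693= 0.01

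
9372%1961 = 1528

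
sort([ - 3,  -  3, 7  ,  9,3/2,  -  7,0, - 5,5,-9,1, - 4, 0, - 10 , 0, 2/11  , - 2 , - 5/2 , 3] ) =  [ - 10, - 9, - 7, - 5, - 4, - 3, - 3, - 5/2, - 2,0, 0, 0,2/11,  1, 3/2,3, 5,7, 9] 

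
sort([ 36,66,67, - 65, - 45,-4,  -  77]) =[- 77, -65,  -  45, - 4,36, 66,67]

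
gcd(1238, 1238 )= 1238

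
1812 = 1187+625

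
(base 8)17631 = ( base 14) 2d3b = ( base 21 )I74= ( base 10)8089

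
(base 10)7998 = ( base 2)1111100111110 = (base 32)7PU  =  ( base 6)101010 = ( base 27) aq6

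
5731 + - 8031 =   -  2300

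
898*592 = 531616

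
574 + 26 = 600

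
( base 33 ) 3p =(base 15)84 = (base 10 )124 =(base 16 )7C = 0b1111100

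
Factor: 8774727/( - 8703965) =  -3^1 * 5^( - 1)*13^1*224993^1*1740793^( -1 )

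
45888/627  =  73+39/209 = 73.19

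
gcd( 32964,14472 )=804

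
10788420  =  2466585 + 8321835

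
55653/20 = 55653/20 = 2782.65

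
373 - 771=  - 398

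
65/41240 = 13/8248 = 0.00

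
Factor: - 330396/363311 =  - 2^2*3^1*11^1 * 13^( - 1 )*2503^1*27947^(  -  1) 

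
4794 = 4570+224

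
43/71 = 43/71 = 0.61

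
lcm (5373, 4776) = 42984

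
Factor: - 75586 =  - 2^1*7^1*5399^1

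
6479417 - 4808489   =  1670928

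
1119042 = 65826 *17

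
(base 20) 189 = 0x239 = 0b1000111001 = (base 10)569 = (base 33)H8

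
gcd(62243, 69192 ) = 1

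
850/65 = 13 + 1/13=13.08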